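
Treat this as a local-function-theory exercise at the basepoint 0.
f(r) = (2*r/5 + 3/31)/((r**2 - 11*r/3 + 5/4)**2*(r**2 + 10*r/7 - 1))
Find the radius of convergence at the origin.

The radius of convergence is 11/6 - (1/3)*sqrt(19).

Denominator factor (r**2 - 11*r/3 + 5/4)^2: discriminant 76/9, real irrational roots 11/6 + (1/3)*sqrt(19) and 11/6 - (1/3)*sqrt(19); poles of order 2, moduli 11/6 + (1/3)*sqrt(19) and 11/6 - (1/3)*sqrt(19).
Denominator factor (r**2 + 10*r/7 - 1): discriminant 296/49, real irrational roots -5/7 + (1/7)*sqrt(74) and -5/7 - (1/7)*sqrt(74); poles of order 1, moduli -5/7 + (1/7)*sqrt(74) and 5/7 + (1/7)*sqrt(74).
The radius of convergence is the smallest modulus among the singular points: 11/6 - (1/3)*sqrt(19).


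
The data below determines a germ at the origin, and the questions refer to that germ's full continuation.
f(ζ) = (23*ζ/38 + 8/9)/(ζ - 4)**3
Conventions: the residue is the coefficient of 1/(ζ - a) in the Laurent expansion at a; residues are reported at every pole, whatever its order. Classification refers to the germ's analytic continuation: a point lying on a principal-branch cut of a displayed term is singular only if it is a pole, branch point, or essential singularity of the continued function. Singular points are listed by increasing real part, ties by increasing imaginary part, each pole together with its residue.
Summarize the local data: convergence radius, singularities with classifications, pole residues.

Radius of convergence at 0: 4.
At 4: a pole of order 3; residue 0.

Denominator factor (ζ - 4)^3: pole of order 3 at 4, modulus 4.
The radius of convergence is the smallest modulus among the singular points: 4.
At the order-3 pole 4 set g(ζ) = (ζ - (4))^3*f(ζ) = 23*ζ/38 + 8/9.
Order-3 pole: residue = g''(a)/2; g''(4) = 0, so the residue is 0.


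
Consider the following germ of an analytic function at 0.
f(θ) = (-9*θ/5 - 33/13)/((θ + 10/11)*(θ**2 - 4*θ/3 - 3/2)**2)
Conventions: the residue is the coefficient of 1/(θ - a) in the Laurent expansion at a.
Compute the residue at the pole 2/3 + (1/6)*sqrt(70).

The residue is 3090582/1987453 - (301722597/1872792250)*sqrt(70).

The factor θ**2 - 4*θ/3 - 3/2 splits as (θ - a)(θ - a') with a = 2/3 + (1/6)*sqrt(70), a' = 2/3 - (1/6)*sqrt(70). At the order-2 pole a set g(θ) = (θ - a)^2*f(θ) = [(-9*θ/5 - 33/13)/(θ + 10/11)] / (θ - a')^2.
Order-2 pole: residue = g'(a); g'(2/3 + (1/6)*sqrt(70)) = 3090582/1987453 - (301722597/1872792250)*sqrt(70), so the residue is 3090582/1987453 - (301722597/1872792250)*sqrt(70).


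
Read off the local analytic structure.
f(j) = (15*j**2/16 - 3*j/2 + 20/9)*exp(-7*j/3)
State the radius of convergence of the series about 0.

The factor exp(-7*j/3) is entire and contributes no finite singular point.
The polynomial part has no poles.
No finite singular points: the Taylor series at 0 converges everywhere.

The radius of convergence is infinite.


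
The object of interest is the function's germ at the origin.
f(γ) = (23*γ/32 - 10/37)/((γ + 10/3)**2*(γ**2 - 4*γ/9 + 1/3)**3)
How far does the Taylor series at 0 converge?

The radius of convergence is (1/3)*sqrt(3).

Denominator factor (γ**2 - 4*γ/9 + 1/3)^3: discriminant -92/81, complex-conjugate roots (2/9) + ((1/9)*sqrt(23))*i and (2/9) - ((1/9)*sqrt(23))*i; poles of order 3, moduli (1/3)*sqrt(3) and (1/3)*sqrt(3).
Denominator factor (γ + 10/3)^2: pole of order 2 at -10/3, modulus 10/3.
The radius of convergence is the smallest modulus among the singular points: (1/3)*sqrt(3).


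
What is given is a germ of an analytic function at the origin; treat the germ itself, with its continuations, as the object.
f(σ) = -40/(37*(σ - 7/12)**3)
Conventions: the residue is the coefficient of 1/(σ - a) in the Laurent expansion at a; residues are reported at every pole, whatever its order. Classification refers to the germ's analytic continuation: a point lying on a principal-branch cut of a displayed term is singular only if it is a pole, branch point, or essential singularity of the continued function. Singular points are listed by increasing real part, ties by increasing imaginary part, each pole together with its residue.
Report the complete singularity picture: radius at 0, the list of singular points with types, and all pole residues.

Radius of convergence at 0: 7/12.
At 7/12: a pole of order 3; residue 0.

Denominator factor (σ - 7/12)^3: pole of order 3 at 7/12, modulus 7/12.
The radius of convergence is the smallest modulus among the singular points: 7/12.
At the order-3 pole 7/12 set g(σ) = (σ - (7/12))^3*f(σ) = -40/37.
Order-3 pole: residue = g''(a)/2; g''(7/12) = 0, so the residue is 0.


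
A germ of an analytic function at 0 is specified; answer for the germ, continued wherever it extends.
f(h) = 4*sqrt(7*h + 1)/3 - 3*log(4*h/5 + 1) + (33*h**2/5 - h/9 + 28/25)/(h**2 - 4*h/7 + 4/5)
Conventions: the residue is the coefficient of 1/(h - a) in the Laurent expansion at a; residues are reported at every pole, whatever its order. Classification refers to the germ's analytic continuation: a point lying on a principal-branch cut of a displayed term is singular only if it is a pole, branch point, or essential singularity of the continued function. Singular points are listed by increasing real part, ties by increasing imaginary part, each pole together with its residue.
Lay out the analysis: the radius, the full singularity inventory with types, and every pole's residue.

Denominator factor (h**2 - 4*h/7 + 4/5): discriminant -704/245, complex-conjugate roots (2/7) + ((4/35)*sqrt(55))*i and (2/7) - ((4/35)*sqrt(55))*i; poles of order 1, moduli (2/5)*sqrt(5) and (2/5)*sqrt(5).
Branch term (4/3)*sqrt(1 - h/(-1/7)): its argument vanishes at h = -1/7, a square-root branch point, modulus 1/7.
Branch term (-3)*log(1 - h/(-5/4)): its argument vanishes at h = -5/4, a logarithmic branch point, modulus 5/4.
The radius of convergence is the smallest modulus among the singular points: 1/7.
The branch terms are analytic at (2/7) - ((4/35)*sqrt(55))*i and contribute nothing to the residue; only the rational part matters.
The factor h**2 - 4*h/7 + 4/5 splits as (h - a)(h - a') with a = (2/7) - ((4/35)*sqrt(55))*i, a' = (2/7) + ((4/35)*sqrt(55))*i. At the order-1 pole a set g(h) = (h - a)*(rational part) = [33*h**2/5 - h/9 + 28/25] / (h - a').
Simple pole: residue = g(a) at a = (2/7) - ((4/35)*sqrt(55))*i, which is (1153/630) - ((17167/69300)*sqrt(55))*i.
The branch terms are analytic at (2/7) + ((4/35)*sqrt(55))*i and contribute nothing to the residue; only the rational part matters.
The factor h**2 - 4*h/7 + 4/5 splits as (h - a)(h - a') with a = (2/7) + ((4/35)*sqrt(55))*i, a' = (2/7) - ((4/35)*sqrt(55))*i. At the order-1 pole a set g(h) = (h - a)*(rational part) = [33*h**2/5 - h/9 + 28/25] / (h - a').
Simple pole: residue = g(a) at a = (2/7) + ((4/35)*sqrt(55))*i, which is (1153/630) + ((17167/69300)*sqrt(55))*i.
List the singular points by increasing real part (a conjugate pair: the negative imaginary part first).

Radius of convergence at 0: 1/7.
At -5/4: a logarithmic branch point.
At -1/7: an algebraic (square-root) branch point.
At (2/7) - ((4/35)*sqrt(55))*i: a pole of order 1; residue (1153/630) - ((17167/69300)*sqrt(55))*i.
At (2/7) + ((4/35)*sqrt(55))*i: a pole of order 1; residue (1153/630) + ((17167/69300)*sqrt(55))*i.


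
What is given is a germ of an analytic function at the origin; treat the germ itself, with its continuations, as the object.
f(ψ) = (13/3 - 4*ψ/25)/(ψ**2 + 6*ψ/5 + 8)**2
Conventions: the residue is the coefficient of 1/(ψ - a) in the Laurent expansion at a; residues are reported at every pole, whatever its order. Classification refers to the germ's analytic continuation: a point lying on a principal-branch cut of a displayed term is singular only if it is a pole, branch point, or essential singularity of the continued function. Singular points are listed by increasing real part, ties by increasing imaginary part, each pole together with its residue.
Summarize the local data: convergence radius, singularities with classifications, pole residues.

Denominator factor (ψ**2 + 6*ψ/5 + 8)^2: discriminant -764/25, complex-conjugate roots (-3/5) + ((1/5)*sqrt(191))*i and (-3/5) - ((1/5)*sqrt(191))*i; poles of order 2, moduli (2)*sqrt(2) and (2)*sqrt(2).
The radius of convergence is the smallest modulus among the singular points: (2)*sqrt(2).
The factor ψ**2 + 6*ψ/5 + 8 splits as (ψ - a)(ψ - a') with a = (-3/5) - ((1/5)*sqrt(191))*i, a' = (-3/5) + ((1/5)*sqrt(191))*i. At the order-2 pole a set g(ψ) = (ψ - a)^2*f(ψ) = [13/3 - 4*ψ/25] / (ψ - a')^2.
Order-2 pole: residue = g'(a); g'((-3/5) - ((1/5)*sqrt(191))*i) = ((1661/437772)*sqrt(191))*i, so the residue is ((1661/437772)*sqrt(191))*i.
The factor ψ**2 + 6*ψ/5 + 8 splits as (ψ - a)(ψ - a') with a = (-3/5) + ((1/5)*sqrt(191))*i, a' = (-3/5) - ((1/5)*sqrt(191))*i. At the order-2 pole a set g(ψ) = (ψ - a)^2*f(ψ) = [13/3 - 4*ψ/25] / (ψ - a')^2.
Order-2 pole: residue = g'(a); g'((-3/5) + ((1/5)*sqrt(191))*i) = -((1661/437772)*sqrt(191))*i, so the residue is -((1661/437772)*sqrt(191))*i.
List the singular points by increasing real part (a conjugate pair: the negative imaginary part first).

Radius of convergence at 0: (2)*sqrt(2).
At (-3/5) - ((1/5)*sqrt(191))*i: a pole of order 2; residue ((1661/437772)*sqrt(191))*i.
At (-3/5) + ((1/5)*sqrt(191))*i: a pole of order 2; residue -((1661/437772)*sqrt(191))*i.


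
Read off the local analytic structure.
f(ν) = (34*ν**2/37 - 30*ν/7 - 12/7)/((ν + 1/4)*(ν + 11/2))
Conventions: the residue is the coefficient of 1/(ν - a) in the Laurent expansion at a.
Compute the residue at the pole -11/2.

The residue is -51442/5439.

At the order-1 pole -11/2 set g(ν) = (ν - (-11/2))*f(ν) = (34*ν**2/37 - 30*ν/7 - 12/7)/(ν + 1/4).
Simple pole: residue = g(a) at a = -11/2, which is -51442/5439.


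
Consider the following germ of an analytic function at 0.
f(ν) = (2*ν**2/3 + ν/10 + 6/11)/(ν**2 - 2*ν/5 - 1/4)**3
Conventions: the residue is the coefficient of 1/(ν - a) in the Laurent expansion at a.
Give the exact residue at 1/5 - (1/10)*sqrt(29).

The residue is -(326500/804837)*sqrt(29).

The factor ν**2 - 2*ν/5 - 1/4 splits as (ν - a)(ν - a') with a = 1/5 - (1/10)*sqrt(29), a' = 1/5 + (1/10)*sqrt(29). At the order-3 pole a set g(ν) = (ν - a)^3*f(ν) = [2*ν**2/3 + ν/10 + 6/11] / (ν - a')^3.
Order-3 pole: residue = g''(a)/2; g''(1/5 - (1/10)*sqrt(29)) = -(653000/804837)*sqrt(29), so the residue is -(326500/804837)*sqrt(29).


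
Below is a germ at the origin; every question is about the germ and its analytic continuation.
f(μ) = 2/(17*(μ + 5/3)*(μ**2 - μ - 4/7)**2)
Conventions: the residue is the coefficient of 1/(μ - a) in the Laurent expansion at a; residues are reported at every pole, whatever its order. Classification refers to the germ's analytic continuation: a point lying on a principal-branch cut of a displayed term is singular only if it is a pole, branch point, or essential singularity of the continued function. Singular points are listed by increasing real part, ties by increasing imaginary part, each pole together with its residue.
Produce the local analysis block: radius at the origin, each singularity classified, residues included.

Denominator factor (μ**2 - μ - 4/7)^2: discriminant 23/7, real irrational roots 1/2 + (1/14)*sqrt(161) and 1/2 - (1/14)*sqrt(161); poles of order 2, moduli 1/2 + (1/14)*sqrt(161) and -1/2 + (1/14)*sqrt(161).
Denominator factor (μ + 5/3): pole of order 1 at -5/3, modulus 5/3.
The radius of convergence is the smallest modulus among the singular points: -1/2 + (1/14)*sqrt(161).
At the order-1 pole -5/3 set g(μ) = (μ - (-5/3))*f(μ) = 2/(17*(μ**2 - μ - 4/7)**2).
Simple pole: residue = g(a) at a = -5/3, which is 3969/506056.
The factor μ**2 - μ - 4/7 splits as (μ - a)(μ - a') with a = 1/2 - (1/14)*sqrt(161), a' = 1/2 + (1/14)*sqrt(161). At the order-2 pole a set g(μ) = (μ - a)^2*f(μ) = [2/(17*(μ + 5/3))] / (μ - a')^2.
Order-2 pole: residue = g'(a); g'(1/2 - (1/14)*sqrt(161)) = -3969/1012112 + (536991/535407248)*sqrt(161), so the residue is -3969/1012112 + (536991/535407248)*sqrt(161).
The factor μ**2 - μ - 4/7 splits as (μ - a)(μ - a') with a = 1/2 + (1/14)*sqrt(161), a' = 1/2 - (1/14)*sqrt(161). At the order-2 pole a set g(μ) = (μ - a)^2*f(μ) = [2/(17*(μ + 5/3))] / (μ - a')^2.
Order-2 pole: residue = g'(a); g'(1/2 + (1/14)*sqrt(161)) = -3969/1012112 - (536991/535407248)*sqrt(161), so the residue is -3969/1012112 - (536991/535407248)*sqrt(161).
List the singular points by increasing real part (a conjugate pair: the negative imaginary part first).

Radius of convergence at 0: -1/2 + (1/14)*sqrt(161).
At -5/3: a pole of order 1; residue 3969/506056.
At 1/2 - (1/14)*sqrt(161): a pole of order 2; residue -3969/1012112 + (536991/535407248)*sqrt(161).
At 1/2 + (1/14)*sqrt(161): a pole of order 2; residue -3969/1012112 - (536991/535407248)*sqrt(161).


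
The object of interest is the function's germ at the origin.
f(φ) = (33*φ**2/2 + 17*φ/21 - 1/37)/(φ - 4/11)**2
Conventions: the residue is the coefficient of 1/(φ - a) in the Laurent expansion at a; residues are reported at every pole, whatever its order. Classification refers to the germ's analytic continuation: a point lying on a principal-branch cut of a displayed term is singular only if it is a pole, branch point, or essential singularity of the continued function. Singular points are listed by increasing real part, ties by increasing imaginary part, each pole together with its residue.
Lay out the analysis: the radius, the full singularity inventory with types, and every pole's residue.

Denominator factor (φ - 4/11)^2: pole of order 2 at 4/11, modulus 4/11.
The radius of convergence is the smallest modulus among the singular points: 4/11.
At the order-2 pole 4/11 set g(φ) = (φ - (4/11))^2*f(φ) = 33*φ**2/2 + 17*φ/21 - 1/37.
Order-2 pole: residue = g'(a); g'(4/11) = 269/21, so the residue is 269/21.

Radius of convergence at 0: 4/11.
At 4/11: a pole of order 2; residue 269/21.


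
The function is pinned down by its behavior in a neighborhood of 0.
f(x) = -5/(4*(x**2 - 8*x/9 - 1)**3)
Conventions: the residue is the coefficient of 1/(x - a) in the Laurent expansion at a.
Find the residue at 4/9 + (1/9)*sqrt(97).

The factor x**2 - 8*x/9 - 1 splits as (x - a)(x - a') with a = 4/9 + (1/9)*sqrt(97), a' = 4/9 - (1/9)*sqrt(97). At the order-3 pole a set g(x) = (x - a)^3*f(x) = [-5/4] / (x - a')^3.
Order-3 pole: residue = g''(a)/2; g''(4/9 + (1/9)*sqrt(97)) = -(885735/29205536)*sqrt(97), so the residue is -(885735/58411072)*sqrt(97).

The residue is -(885735/58411072)*sqrt(97).


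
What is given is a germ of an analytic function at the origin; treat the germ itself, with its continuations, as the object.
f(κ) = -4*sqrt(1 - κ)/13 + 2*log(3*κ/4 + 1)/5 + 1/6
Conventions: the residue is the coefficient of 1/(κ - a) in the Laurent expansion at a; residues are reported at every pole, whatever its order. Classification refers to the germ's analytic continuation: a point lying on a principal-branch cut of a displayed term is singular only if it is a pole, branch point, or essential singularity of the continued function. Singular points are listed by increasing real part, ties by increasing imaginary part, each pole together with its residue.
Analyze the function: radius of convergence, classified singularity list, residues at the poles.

Branch term (2/5)*log(1 - κ/(-4/3)): its argument vanishes at κ = -4/3, a logarithmic branch point, modulus 4/3.
Branch term (-4/13)*sqrt(1 - κ/(1)): its argument vanishes at κ = 1, a square-root branch point, modulus 1.
The radius of convergence is the smallest modulus among the singular points: 1.
List the singular points by increasing real part (a conjugate pair: the negative imaginary part first).

Radius of convergence at 0: 1.
At -4/3: a logarithmic branch point.
At 1: an algebraic (square-root) branch point.


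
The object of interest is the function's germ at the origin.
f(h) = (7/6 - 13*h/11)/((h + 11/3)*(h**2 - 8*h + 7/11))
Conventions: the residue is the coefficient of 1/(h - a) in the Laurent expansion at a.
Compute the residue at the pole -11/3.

The residue is 1089/8596.

At the order-1 pole -11/3 set g(h) = (h - (-11/3))*f(h) = (7/6 - 13*h/11)/(h**2 - 8*h + 7/11).
Simple pole: residue = g(a) at a = -11/3, which is 1089/8596.


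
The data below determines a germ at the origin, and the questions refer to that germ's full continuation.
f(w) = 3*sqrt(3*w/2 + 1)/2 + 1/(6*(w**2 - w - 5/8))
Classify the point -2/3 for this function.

The point is an algebraic (square-root) branch point.

The term (3/2)*sqrt(1 - w/(-2/3)) has argument 1 - -2/3/(-2/3) = 0 at -2/3: a square-root (algebraic, two-sheeted) branch point; the remaining terms are analytic or single-valued there.


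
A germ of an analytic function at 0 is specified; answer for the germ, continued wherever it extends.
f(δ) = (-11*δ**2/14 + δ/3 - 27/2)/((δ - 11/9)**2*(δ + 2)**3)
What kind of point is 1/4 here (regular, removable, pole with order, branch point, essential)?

The point is a regular point.

Denominator factors: δ + 2 = 9/4 at δ = 1/4; δ - 11/9 = -35/36 at δ = 1/4 — none vanishes.
So the germ continues analytically to 1/4.


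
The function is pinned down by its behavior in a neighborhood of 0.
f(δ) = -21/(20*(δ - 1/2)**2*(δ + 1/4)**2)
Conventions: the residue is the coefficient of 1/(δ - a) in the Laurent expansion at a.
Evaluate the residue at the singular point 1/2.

At the order-2 pole 1/2 set g(δ) = (δ - (1/2))^2*f(δ) = -21/(20*(δ + 1/4)**2).
Order-2 pole: residue = g'(a); g'(1/2) = 224/45, so the residue is 224/45.

The residue is 224/45.


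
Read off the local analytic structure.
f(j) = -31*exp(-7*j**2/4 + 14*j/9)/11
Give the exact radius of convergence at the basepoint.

The factor exp(-7*j**2/4 + 14*j/9) is entire and contributes no finite singular point.
The polynomial part has no poles.
No finite singular points: the Taylor series at 0 converges everywhere.

The radius of convergence is infinite.


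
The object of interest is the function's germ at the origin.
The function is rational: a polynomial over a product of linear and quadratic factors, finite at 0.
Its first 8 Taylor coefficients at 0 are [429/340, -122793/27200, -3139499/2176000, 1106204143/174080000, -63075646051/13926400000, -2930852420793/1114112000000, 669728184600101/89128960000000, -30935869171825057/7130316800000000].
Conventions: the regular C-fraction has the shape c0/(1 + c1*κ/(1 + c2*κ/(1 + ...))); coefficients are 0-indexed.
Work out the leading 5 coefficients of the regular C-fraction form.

The regular C-fraction coefficients are [429/340, 3721/1040, -565598/145119, 1222867724/3156885237, 253028/282799].

Taylor coefficients (read off): a_0 = 429/340, a_1 = -122793/27200, a_2 = -3139499/2176000, a_3 = 1106204143/174080000, a_4 = -63075646051/13926400000.
c0 = a_0 = 429/340. Peel one level at a time: if S = 1 + c*κ/S' with S'(0) = 1, then c is the κ-coefficient of S and S' = c*κ/(S - 1).
S_1 = c0/f = 1 + (3721/1040)*κ + (282799/20280)*κ^2 + ...; c1 = 3721/1040.
S_2 = c1*κ/(S_1 - 1) = 1 + (-565598/145119)*κ + (188133496/124612569)*κ^2 + ...; c2 = -565598/145119.
S_3 = c2*κ/(S_2 - 1) = 1 + (1222867724/3156885237)*κ + (-83155005232/239925823203)*κ^2 + ...; c3 = 1222867724/3156885237.
S_4 = c3*κ/(S_3 - 1) = 1 + (253028/282799)*κ + ...; c4 = 253028/282799.


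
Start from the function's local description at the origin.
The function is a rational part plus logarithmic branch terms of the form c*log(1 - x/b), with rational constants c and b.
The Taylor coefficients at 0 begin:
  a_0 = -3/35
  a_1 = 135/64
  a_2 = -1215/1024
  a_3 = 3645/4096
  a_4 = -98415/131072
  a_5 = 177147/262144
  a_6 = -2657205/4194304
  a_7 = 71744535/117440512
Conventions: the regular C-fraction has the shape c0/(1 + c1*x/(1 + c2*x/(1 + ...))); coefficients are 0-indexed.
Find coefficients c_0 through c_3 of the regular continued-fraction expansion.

Taylor coefficients (read off): a_0 = -3/35, a_1 = 135/64, a_2 = -1215/1024, a_3 = 3645/4096.
c0 = a_0 = -3/35. Peel one level at a time: if S = 1 + c*x/S' with S'(0) = 1, then c is the x-coefficient of S and S' = c*x/(S - 1).
S_1 = c0/f = 1 + (1575/64)*x + (2423925/4096)*x^2 + ...; c1 = 1575/64.
S_2 = c1*x/(S_1 - 1) = 1 + (-1539/64)*x + (-27/256)*x^2 + ...; c2 = -1539/64.
S_3 = c2*x/(S_2 - 1) = 1 + (-1/228)*x + ...; c3 = -1/228.

The regular C-fraction coefficients are [-3/35, 1575/64, -1539/64, -1/228].


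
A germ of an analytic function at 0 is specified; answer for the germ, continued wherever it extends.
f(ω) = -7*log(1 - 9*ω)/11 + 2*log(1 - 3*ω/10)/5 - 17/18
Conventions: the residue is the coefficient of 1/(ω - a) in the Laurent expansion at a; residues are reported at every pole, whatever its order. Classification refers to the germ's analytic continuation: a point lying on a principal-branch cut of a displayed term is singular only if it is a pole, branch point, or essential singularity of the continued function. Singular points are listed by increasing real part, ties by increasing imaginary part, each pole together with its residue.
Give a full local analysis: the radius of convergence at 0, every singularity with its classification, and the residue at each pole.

Branch term (2/5)*log(1 - ω/(10/3)): its argument vanishes at ω = 10/3, a logarithmic branch point, modulus 10/3.
Branch term (-7/11)*log(1 - ω/(1/9)): its argument vanishes at ω = 1/9, a logarithmic branch point, modulus 1/9.
The radius of convergence is the smallest modulus among the singular points: 1/9.
List the singular points by increasing real part (a conjugate pair: the negative imaginary part first).

Radius of convergence at 0: 1/9.
At 1/9: a logarithmic branch point.
At 10/3: a logarithmic branch point.


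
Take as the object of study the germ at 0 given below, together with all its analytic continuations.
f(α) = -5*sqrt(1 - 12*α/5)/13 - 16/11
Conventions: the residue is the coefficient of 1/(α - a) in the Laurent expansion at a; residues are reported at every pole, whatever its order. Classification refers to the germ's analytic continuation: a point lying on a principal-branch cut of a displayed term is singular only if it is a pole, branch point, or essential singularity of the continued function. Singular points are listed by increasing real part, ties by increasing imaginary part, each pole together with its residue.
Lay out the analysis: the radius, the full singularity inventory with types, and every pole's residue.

Radius of convergence at 0: 5/12.
At 5/12: an algebraic (square-root) branch point.

Branch term (-5/13)*sqrt(1 - α/(5/12)): its argument vanishes at α = 5/12, a square-root branch point, modulus 5/12.
The radius of convergence is the smallest modulus among the singular points: 5/12.


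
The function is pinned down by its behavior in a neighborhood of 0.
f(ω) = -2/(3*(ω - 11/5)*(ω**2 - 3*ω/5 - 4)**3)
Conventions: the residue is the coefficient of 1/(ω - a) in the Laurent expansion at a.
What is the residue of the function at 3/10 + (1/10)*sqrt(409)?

The factor ω**2 - 3*ω/5 - 4 splits as (ω - a)(ω - a') with a = 3/10 + (1/10)*sqrt(409), a' = 3/10 - (1/10)*sqrt(409). At the order-3 pole a set g(ω) = (ω - a)^3*f(ω) = [-2/(3*(ω - 11/5))] / (ω - a')^3.
Order-3 pole: residue = g''(a)/2; g''(3/10 + (1/10)*sqrt(409)) = -15625/2592 - (52832171875/177339271968)*sqrt(409), so the residue is -15625/5184 - (52832171875/354678543936)*sqrt(409).

The residue is -15625/5184 - (52832171875/354678543936)*sqrt(409).


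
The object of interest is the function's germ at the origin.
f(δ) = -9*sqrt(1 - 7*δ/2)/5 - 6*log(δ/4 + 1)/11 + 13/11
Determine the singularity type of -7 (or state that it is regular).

The point is a regular point.

There is no denominator, hence no pole anywhere.
Branch term sqrt(1 - δ/(2/7)): argument at -7 is 51/2, nonzero, so -7 is not its branch point (a point on a principal cut is still regular for the continued germ).
Branch term log(1 - δ/(-4)): argument at -7 is -3/4, nonzero, so -7 is not its branch point (a point on a principal cut is still regular for the continued germ).
So the germ continues analytically to -7.


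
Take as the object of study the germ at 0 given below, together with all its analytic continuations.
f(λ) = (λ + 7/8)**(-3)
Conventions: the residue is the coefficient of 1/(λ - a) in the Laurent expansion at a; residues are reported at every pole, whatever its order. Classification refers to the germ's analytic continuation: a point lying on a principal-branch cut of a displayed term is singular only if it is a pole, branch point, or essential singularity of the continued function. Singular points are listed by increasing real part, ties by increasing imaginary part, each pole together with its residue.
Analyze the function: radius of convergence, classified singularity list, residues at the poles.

Radius of convergence at 0: 7/8.
At -7/8: a pole of order 3; residue 0.

Denominator factor (λ + 7/8)^3: pole of order 3 at -7/8, modulus 7/8.
The radius of convergence is the smallest modulus among the singular points: 7/8.
At the order-3 pole -7/8 set g(λ) = (λ - (-7/8))^3*f(λ) = 1.
Order-3 pole: residue = g''(a)/2; g''(-7/8) = 0, so the residue is 0.


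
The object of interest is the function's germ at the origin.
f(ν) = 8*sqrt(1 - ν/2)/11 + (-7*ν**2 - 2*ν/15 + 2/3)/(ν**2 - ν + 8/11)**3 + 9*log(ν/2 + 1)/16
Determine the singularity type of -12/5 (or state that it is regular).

Denominator factors: ν**2 - ν + 8/11 = 2444/275 at ν = -12/5 — none vanishes.
Branch term log(1 - ν/(-2)): argument at -12/5 is -1/5, nonzero, so -12/5 is not its branch point (a point on a principal cut is still regular for the continued germ).
Branch term sqrt(1 - ν/(2)): argument at -12/5 is 11/5, nonzero, so -12/5 is not its branch point (a point on a principal cut is still regular for the continued germ).
So the germ continues analytically to -12/5.

The point is a regular point.


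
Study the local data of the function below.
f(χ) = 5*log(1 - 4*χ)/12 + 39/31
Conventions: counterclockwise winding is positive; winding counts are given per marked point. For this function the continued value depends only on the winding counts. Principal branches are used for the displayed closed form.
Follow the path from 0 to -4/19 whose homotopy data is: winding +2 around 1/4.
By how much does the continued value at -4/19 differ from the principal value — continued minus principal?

Continued minus principal equals (5/3)*pi*i.

The rational part is single-valued and drops out of the difference; each branch term changes only by its own monodromy.
(5/12)*log(1 - χ/(1/4)): each positive loop around 1/4 adds 2*pi*i to the log, so winding +2 contributes (5/12)*(2)*2*pi*i = (5/3)*pi*i.
Summing the contributions at χ = -4/19 gives (5/3)*pi*i.


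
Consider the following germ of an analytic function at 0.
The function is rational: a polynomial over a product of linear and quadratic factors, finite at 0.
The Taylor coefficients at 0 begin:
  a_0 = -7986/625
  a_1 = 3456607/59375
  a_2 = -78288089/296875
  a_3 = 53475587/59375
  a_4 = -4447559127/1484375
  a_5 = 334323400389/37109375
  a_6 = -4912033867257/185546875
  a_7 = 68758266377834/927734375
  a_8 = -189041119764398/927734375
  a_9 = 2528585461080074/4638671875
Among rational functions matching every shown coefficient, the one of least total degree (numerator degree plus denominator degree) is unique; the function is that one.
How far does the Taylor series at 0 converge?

No rational of total degree below 8 reproduces all 10 coefficients; solving the [1/7] Pade equations on them gives f(k) = (-k/19 - 6/5)/((k + 5/11)**3*(k**2 + k - 1)**2), whose expansion matches every shown term.
Denominator factor (k + 5/11)^3: pole of order 3 at -5/11, modulus 5/11.
Denominator factor (k**2 + k - 1)^2: discriminant 5, real irrational roots -1/2 + (1/2)*sqrt(5) and -1/2 - (1/2)*sqrt(5); poles of order 2, moduli -1/2 + (1/2)*sqrt(5) and 1/2 + (1/2)*sqrt(5).
The radius of convergence is the smallest modulus among the singular points: 5/11.

The radius of convergence is 5/11.


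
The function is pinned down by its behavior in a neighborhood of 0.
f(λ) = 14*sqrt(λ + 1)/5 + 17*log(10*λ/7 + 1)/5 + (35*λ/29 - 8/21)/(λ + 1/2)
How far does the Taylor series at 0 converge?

The radius of convergence is 1/2.

Denominator factor (λ + 1/2): pole of order 1 at -1/2, modulus 1/2.
Branch term (14/5)*sqrt(1 - λ/(-1)): its argument vanishes at λ = -1, a square-root branch point, modulus 1.
Branch term (17/5)*log(1 - λ/(-7/10)): its argument vanishes at λ = -7/10, a logarithmic branch point, modulus 7/10.
The radius of convergence is the smallest modulus among the singular points: 1/2.


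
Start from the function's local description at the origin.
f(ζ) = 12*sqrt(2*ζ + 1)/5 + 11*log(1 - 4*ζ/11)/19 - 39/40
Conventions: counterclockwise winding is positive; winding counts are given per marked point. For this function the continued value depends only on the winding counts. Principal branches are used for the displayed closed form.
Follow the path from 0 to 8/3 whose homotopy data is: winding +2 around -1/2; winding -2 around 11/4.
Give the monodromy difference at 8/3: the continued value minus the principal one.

The rational part is single-valued and drops out of the difference; each branch term changes only by its own monodromy.
(12/5)*sqrt(1 - ζ/(-1/2)): winding +2 is even, the square root returns to the same sheet, contribution 0.
(11/19)*log(1 - ζ/(11/4)): each positive loop around 11/4 adds 2*pi*i to the log, so winding -2 contributes (11/19)*(-2)*2*pi*i = -(44/19)*pi*i.
Summing the contributions at ζ = 8/3 gives -(44/19)*pi*i.

Continued minus principal equals -(44/19)*pi*i.


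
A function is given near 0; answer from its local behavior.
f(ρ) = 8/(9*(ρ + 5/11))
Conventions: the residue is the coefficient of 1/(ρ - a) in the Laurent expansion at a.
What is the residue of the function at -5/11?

At the order-1 pole -5/11 set g(ρ) = (ρ - (-5/11))*f(ρ) = 8/9.
Simple pole: residue = g(a) at a = -5/11, which is 8/9.

The residue is 8/9.


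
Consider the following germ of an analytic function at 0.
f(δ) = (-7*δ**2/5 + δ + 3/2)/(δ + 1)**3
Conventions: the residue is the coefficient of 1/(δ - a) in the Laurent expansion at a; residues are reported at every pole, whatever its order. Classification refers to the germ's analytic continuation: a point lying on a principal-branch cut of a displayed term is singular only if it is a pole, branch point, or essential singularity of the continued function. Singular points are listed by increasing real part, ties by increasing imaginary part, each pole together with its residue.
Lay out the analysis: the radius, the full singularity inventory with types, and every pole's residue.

Radius of convergence at 0: 1.
At -1: a pole of order 3; residue -7/5.

Denominator factor (δ + 1)^3: pole of order 3 at -1, modulus 1.
The radius of convergence is the smallest modulus among the singular points: 1.
At the order-3 pole -1 set g(δ) = (δ - (-1))^3*f(δ) = -7*δ**2/5 + δ + 3/2.
Order-3 pole: residue = g''(a)/2; g''(-1) = -14/5, so the residue is -7/5.


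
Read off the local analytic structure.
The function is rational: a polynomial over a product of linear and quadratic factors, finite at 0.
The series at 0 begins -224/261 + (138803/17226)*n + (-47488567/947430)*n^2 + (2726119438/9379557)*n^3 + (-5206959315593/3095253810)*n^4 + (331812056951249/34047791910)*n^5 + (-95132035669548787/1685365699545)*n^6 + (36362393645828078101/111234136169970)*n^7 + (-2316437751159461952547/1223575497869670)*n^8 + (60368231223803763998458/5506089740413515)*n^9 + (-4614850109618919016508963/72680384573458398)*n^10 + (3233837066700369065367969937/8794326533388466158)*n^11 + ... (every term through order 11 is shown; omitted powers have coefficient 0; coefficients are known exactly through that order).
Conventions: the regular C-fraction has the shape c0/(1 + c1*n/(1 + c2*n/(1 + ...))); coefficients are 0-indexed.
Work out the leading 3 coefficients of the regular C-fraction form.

Taylor coefficients (read off): a_0 = -224/261, a_1 = 138803/17226, a_2 = -47488567/947430.
c0 = a_0 = -224/261. Peel one level at a time: if S = 1 + c*n/S' with S'(0) = 1, then c is the n-coefficient of S and S' = c*n/(S - 1).
S_1 = c0/f = 1 + (19829/2112)*n + (663402653/22302720)*n^2 + ...; c1 = 19829/2112.
S_2 = c1*n/(S_1 - 1) = 1 + (-663402653/209394240)*n + ...; c2 = -663402653/209394240.

The regular C-fraction coefficients are [-224/261, 19829/2112, -663402653/209394240].


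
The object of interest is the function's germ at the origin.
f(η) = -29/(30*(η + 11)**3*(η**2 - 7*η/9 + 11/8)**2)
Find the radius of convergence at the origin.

Denominator factor (η**2 - 7*η/9 + 11/8)^2: discriminant -793/162, complex-conjugate roots (7/18) + ((1/36)*sqrt(1586))*i and (7/18) - ((1/36)*sqrt(1586))*i; poles of order 2, moduli (1/4)*sqrt(22) and (1/4)*sqrt(22).
Denominator factor (η + 11)^3: pole of order 3 at -11, modulus 11.
The radius of convergence is the smallest modulus among the singular points: (1/4)*sqrt(22).

The radius of convergence is (1/4)*sqrt(22).


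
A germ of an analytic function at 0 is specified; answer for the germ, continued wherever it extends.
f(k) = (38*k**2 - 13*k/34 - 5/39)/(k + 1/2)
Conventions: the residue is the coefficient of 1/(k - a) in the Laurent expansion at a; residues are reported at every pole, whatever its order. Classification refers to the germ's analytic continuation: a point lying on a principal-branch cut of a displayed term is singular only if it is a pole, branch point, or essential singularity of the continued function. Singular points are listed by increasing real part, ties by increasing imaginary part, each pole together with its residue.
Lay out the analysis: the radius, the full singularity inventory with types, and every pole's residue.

Radius of convergence at 0: 1/2.
At -1/2: a pole of order 1; residue 25361/2652.

Denominator factor (k + 1/2): pole of order 1 at -1/2, modulus 1/2.
The radius of convergence is the smallest modulus among the singular points: 1/2.
At the order-1 pole -1/2 set g(k) = (k - (-1/2))*f(k) = 38*k**2 - 13*k/34 - 5/39.
Simple pole: residue = g(a) at a = -1/2, which is 25361/2652.


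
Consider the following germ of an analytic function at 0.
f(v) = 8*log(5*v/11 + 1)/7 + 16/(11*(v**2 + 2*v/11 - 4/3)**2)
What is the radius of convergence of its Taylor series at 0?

Denominator factor (v**2 + 2*v/11 - 4/3)^2: discriminant 1948/363, real irrational roots -1/11 + (1/33)*sqrt(1461) and -1/11 - (1/33)*sqrt(1461); poles of order 2, moduli -1/11 + (1/33)*sqrt(1461) and 1/11 + (1/33)*sqrt(1461).
Branch term (8/7)*log(1 - v/(-11/5)): its argument vanishes at v = -11/5, a logarithmic branch point, modulus 11/5.
The radius of convergence is the smallest modulus among the singular points: -1/11 + (1/33)*sqrt(1461).

The radius of convergence is -1/11 + (1/33)*sqrt(1461).


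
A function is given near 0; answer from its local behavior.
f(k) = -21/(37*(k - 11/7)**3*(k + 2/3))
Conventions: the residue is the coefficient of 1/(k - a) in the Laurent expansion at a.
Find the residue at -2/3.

The residue is 194481/3841451.

At the order-1 pole -2/3 set g(k) = (k - (-2/3))*f(k) = -21/(37*(k - 11/7)**3).
Simple pole: residue = g(a) at a = -2/3, which is 194481/3841451.


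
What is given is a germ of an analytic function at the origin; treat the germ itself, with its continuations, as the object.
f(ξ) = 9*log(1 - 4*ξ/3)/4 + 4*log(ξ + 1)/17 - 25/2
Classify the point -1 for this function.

The term (4/17)*log(1 - ξ/(-1)) has argument 1 - -1/(-1) = 0 at -1: a logarithmic (infinitely-sheeted) branch point; the remaining terms are analytic or single-valued there.

The point is a logarithmic branch point.


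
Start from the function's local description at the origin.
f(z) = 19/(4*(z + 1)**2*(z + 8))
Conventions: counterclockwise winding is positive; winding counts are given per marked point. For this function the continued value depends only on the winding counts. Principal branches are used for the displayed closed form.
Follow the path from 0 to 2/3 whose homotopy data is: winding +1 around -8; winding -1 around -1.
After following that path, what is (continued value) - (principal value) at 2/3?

The function is rational, hence single-valued: continuing it around any pole returns the same value, so the difference is 0.

Continued minus principal equals 0.


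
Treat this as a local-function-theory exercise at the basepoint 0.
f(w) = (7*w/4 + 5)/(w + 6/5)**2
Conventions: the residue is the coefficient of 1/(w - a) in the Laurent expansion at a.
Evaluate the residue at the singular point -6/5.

The residue is 7/4.

At the order-2 pole -6/5 set g(w) = (w - (-6/5))^2*f(w) = 7*w/4 + 5.
Order-2 pole: residue = g'(a); g'(-6/5) = 7/4, so the residue is 7/4.


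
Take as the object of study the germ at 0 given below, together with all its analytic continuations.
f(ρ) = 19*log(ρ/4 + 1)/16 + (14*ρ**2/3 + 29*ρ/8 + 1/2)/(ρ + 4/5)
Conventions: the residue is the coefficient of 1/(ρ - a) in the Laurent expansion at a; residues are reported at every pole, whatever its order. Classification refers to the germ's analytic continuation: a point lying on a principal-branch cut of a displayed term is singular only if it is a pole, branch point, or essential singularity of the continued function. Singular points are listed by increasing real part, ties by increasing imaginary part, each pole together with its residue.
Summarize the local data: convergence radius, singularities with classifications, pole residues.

Radius of convergence at 0: 4/5.
At -4: a logarithmic branch point.
At -4/5: a pole of order 1; residue 44/75.

Denominator factor (ρ + 4/5): pole of order 1 at -4/5, modulus 4/5.
Branch term (19/16)*log(1 - ρ/(-4)): its argument vanishes at ρ = -4, a logarithmic branch point, modulus 4.
The radius of convergence is the smallest modulus among the singular points: 4/5.
The branch term is analytic at -4/5 and contributes nothing to the residue; only the rational part matters.
At the order-1 pole -4/5 set g(ρ) = (ρ - (-4/5))*(rational part) = 14*ρ**2/3 + 29*ρ/8 + 1/2.
Simple pole: residue = g(a) at a = -4/5, which is 44/75.
List the singular points by increasing real part (a conjugate pair: the negative imaginary part first).


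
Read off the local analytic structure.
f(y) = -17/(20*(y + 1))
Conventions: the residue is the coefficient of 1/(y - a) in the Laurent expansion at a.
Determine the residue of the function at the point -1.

At the order-1 pole -1 set g(y) = (y - (-1))*f(y) = -17/20.
Simple pole: residue = g(a) at a = -1, which is -17/20.

The residue is -17/20.


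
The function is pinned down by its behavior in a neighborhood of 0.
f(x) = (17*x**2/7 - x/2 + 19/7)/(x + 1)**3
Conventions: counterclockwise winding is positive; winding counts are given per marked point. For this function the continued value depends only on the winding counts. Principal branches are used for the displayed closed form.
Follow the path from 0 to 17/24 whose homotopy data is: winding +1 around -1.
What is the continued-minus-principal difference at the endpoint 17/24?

The function is rational, hence single-valued: continuing it around any pole returns the same value, so the difference is 0.

Continued minus principal equals 0.


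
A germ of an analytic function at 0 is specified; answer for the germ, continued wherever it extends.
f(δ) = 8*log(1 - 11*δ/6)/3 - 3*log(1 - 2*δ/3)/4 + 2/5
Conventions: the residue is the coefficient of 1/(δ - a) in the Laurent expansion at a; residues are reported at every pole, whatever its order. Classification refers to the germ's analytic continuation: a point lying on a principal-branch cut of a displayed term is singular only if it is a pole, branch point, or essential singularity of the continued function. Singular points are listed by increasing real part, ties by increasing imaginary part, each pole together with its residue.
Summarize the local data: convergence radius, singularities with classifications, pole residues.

Radius of convergence at 0: 6/11.
At 6/11: a logarithmic branch point.
At 3/2: a logarithmic branch point.

Branch term (-3/4)*log(1 - δ/(3/2)): its argument vanishes at δ = 3/2, a logarithmic branch point, modulus 3/2.
Branch term (8/3)*log(1 - δ/(6/11)): its argument vanishes at δ = 6/11, a logarithmic branch point, modulus 6/11.
The radius of convergence is the smallest modulus among the singular points: 6/11.
List the singular points by increasing real part (a conjugate pair: the negative imaginary part first).
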